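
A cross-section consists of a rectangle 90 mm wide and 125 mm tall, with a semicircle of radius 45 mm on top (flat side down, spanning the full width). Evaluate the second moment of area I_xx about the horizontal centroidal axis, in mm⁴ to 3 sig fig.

Treat the section as a set of non-overlapping primitives; coordinates are from the bounding-box lower-left.
Rectangular body: 90 × 125, A = 11 250 mm², y = 62.5 mm, Ī = 14 648 438 mm⁴.
Semicircular cap: semicircle r = 45, A = 3180.9 mm², y = 144.1 mm, Ī = 450 072 mm⁴.
Centroid: ȳ = ΣA·y / ΣA = 80.486 mm.
Transfer each piece to the horizontal centroidal axis using Ī + A·d² with d = y − 80.486:
  rectangular body: d = -17.986 mm → contributes +18 287 781 mm⁴
  semicircular cap: d = 63.613 mm → contributes +13 321 618 mm⁴
Total I = 31 609 399 mm⁴.

I_xx ≈ 3.16 × 10⁷ mm⁴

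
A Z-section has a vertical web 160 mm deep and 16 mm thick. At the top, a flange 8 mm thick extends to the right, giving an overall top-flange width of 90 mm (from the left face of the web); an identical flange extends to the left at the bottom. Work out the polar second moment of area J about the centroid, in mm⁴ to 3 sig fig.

J ≈ 1.53 × 10⁷ mm⁴

Decompose the section into non-overlapping parts with the origin at the bottom-left of its bounding rectangle.
Web: 16 × 160, A = 2 560 mm², y = 80 mm, Ī = 5 461 333 mm⁴.
Top flange (beyond web): 74 × 8, A = 592 mm², y = 156 mm, Ī = 3157.3 mm⁴.
Bottom flange (beyond web): 74 × 8, A = 592 mm², y = 4 mm, Ī = 3157.3 mm⁴.
Centroid: ȳ = ΣA·y / ΣA = 80 mm.
Transfer each piece to the centroidal x-axis using Ī + A·d² with d = y − 80:
  web: d = 0 mm → contributes +5 461 333 mm⁴
  top flange (beyond web): d = 76 mm → contributes +3 422 549 mm⁴
  bottom flange (beyond web): d = -76 mm → contributes +3 422 549 mm⁴
Total I = 12 306 432 mm⁴.
For the y-axis: x̄ = 82 mm.
Repeating about the centroidal y-axis gives I_y = 2 992 512 mm⁴.
Polar second moment: J = I_x + I_y = 15 298 944 mm⁴.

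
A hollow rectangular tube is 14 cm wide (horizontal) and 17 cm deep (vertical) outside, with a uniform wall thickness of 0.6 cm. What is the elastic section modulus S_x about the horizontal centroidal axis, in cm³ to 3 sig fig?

S_x ≈ 179 cm³

Decompose the section into non-overlapping parts with the origin at the bottom-left of its bounding rectangle.
Outer rectangle: 14 × 17, A = 238 cm², y = 8.5 cm, Ī = 5731.8 cm⁴.
Inner void (subtracted): 12.8 × 15.8, A = 202.24 cm², y = 8.5 cm, Ī = 4207.3 cm⁴.
By symmetry the centroid is at mid-height, ȳ = 8.5 cm.
All pieces are centred on the horizontal centroidal axis, so I = ΣĪ (holes subtracted) = 1524.6 cm⁴.
Extreme fibre distance c = 8.5 cm; S = I/c = 179.36 cm³.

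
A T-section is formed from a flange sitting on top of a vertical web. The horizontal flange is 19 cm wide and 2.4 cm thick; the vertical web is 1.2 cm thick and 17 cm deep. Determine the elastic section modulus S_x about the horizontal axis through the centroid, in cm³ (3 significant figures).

S_x ≈ 121 cm³

Break the section into simple shapes (no overlaps), measuring from the bottom-left corner of the bounding box.
Flange: 19 × 2.4, A = 45.6 cm², y = 18.2 cm, Ī = 21.888 cm⁴.
Web: 1.2 × 17, A = 20.4 cm², y = 8.5 cm, Ī = 491.3 cm⁴.
Centroid: ȳ = ΣA·y / ΣA = 15.202 cm.
Transfer each piece to the horizontal axis through the centroid using Ī + A·d² with d = y − 15.202:
  flange: d = 2.9982 cm → contributes +431.79 cm⁴
  web: d = -6.7018 cm → contributes +1407.6 cm⁴
Total I = 1839.3 cm⁴.
Extreme fibre distance c = 15.202 cm; S = I/c = 120.99 cm³.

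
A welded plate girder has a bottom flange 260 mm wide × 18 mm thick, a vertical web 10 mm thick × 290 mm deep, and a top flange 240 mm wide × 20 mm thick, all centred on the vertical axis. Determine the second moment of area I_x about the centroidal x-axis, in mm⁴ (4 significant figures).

Split into non-overlapping primitives; take the origin at the lower-left of the bounding box.
Bottom plate: 260 × 18, A = 4 680 mm², y = 9 mm, Ī = 126 360 mm⁴.
Web plate: 10 × 290, A = 2 900 mm², y = 163 mm, Ī = 20 324 167 mm⁴.
Top plate: 240 × 20, A = 4 800 mm², y = 318 mm, Ī = 160 000 mm⁴.
Centroid: ȳ = ΣA·y / ΣA = 164.88 mm.
Transfer each piece to the centroidal x-axis using Ī + A·d² with d = y − 164.88:
  bottom plate: d = -155.88 mm → contributes +113 844 348 mm⁴
  web plate: d = -1.88045 mm → contributes +20 334 421 mm⁴
  top plate: d = 153.12 mm → contributes +112 698 860 mm⁴
Total I = 246 877 630 mm⁴.

I_x ≈ 2.469 × 10⁸ mm⁴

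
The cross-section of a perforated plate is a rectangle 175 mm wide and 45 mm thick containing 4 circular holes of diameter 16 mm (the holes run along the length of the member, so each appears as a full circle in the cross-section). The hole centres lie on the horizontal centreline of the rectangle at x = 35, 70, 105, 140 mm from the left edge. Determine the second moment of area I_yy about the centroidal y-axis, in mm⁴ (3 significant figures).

Treat the section as a set of non-overlapping primitives; coordinates are from the bounding-box lower-left.
Plate: 175 × 45, A = 7 875 mm², x = 87.5 mm, Ī = 20 097 656 mm⁴.
Hole 1 (subtracted): ⌀16, A = 201.06 mm², x = 35 mm, Ī = 3 217 mm⁴.
Hole 2 (subtracted): ⌀16, A = 201.06 mm², x = 70 mm, Ī = 3 217 mm⁴.
Hole 3 (subtracted): ⌀16, A = 201.06 mm², x = 105 mm, Ī = 3 217 mm⁴.
Hole 4 (subtracted): ⌀16, A = 201.06 mm², x = 140 mm, Ī = 3 217 mm⁴.
By symmetry the centroid is at mid-width, x̄ = 87.5 mm.
Transfer each piece to the centroidal y-axis using Ī + A·d² with d = x − 87.5:
  plate: d = 0 mm → contributes +20 097 656 mm⁴
  hole 1: d = -52.5 mm → contributes −557 394 mm⁴
  hole 2: d = -17.5 mm → contributes −64 792 mm⁴
  hole 3: d = 17.5 mm → contributes −64 792 mm⁴
  hole 4: d = 52.5 mm → contributes −557 394 mm⁴
Total I = 18 853 284 mm⁴.

I_yy ≈ 1.89 × 10⁷ mm⁴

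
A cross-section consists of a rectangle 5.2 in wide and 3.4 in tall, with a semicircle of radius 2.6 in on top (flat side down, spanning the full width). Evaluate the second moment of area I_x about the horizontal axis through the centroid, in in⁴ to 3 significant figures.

I_x ≈ 74.2 in⁴

Split into non-overlapping primitives; take the origin at the lower-left of the bounding box.
Rectangular body: 5.2 × 3.4, A = 17.68 in², y = 1.7 in, Ī = 17.032 in⁴.
Semicircular cap: semicircle r = 2.6, A = 10.619 in², y = 4.5035 in, Ī = 5.0156 in⁴.
Centroid: ȳ = ΣA·y / ΣA = 2.752 in.
Transfer each piece to the horizontal axis through the centroid using Ī + A·d² with d = y − 2.752:
  rectangular body: d = -1.052 in → contributes +36.597 in⁴
  semicircular cap: d = 1.7515 in → contributes +37.591 in⁴
Total I = 74.188 in⁴.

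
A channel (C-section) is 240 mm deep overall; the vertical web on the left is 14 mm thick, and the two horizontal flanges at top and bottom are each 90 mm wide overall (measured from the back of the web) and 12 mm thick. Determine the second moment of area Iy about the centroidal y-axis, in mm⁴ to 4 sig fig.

Decompose the section into non-overlapping parts with the origin at the bottom-left of its bounding rectangle.
Web: 14 × 240, A = 3 360 mm², x = 7 mm, Ī = 54 880 mm⁴.
Top flange (beyond web): 76 × 12, A = 912 mm², x = 52 mm, Ī = 438 976 mm⁴.
Bottom flange (beyond web): 76 × 12, A = 912 mm², x = 52 mm, Ī = 438 976 mm⁴.
Centroid: x̄ = ΣA·x / ΣA = 22.8333 mm.
Transfer each piece to the centroidal y-axis using Ī + A·d² with d = x − 22.8333:
  web: d = -15.8333 mm → contributes +897 213 mm⁴
  top flange (beyond web): d = 29.1667 mm → contributes +1 214 809 mm⁴
  bottom flange (beyond web): d = 29.1667 mm → contributes +1 214 809 mm⁴
Total I = 3 326 832 mm⁴.

Iy ≈ 3.327 × 10⁶ mm⁴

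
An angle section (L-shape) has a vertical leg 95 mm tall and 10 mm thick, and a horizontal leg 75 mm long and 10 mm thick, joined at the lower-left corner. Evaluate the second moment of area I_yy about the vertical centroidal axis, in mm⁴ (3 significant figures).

I_yy ≈ 7.79 × 10⁵ mm⁴

Break the section into simple shapes (no overlaps), measuring from the bottom-left corner of the bounding box.
Vertical leg: 10 × 95, A = 950 mm², x = 5 mm, Ī = 7916.7 mm⁴.
Horizontal leg (remainder): 65 × 10, A = 650 mm², x = 42.5 mm, Ī = 228 854 mm⁴.
Centroid: x̄ = ΣA·x / ΣA = 20.234 mm.
Transfer each piece to the vertical centroidal axis using Ī + A·d² with d = x − 20.234:
  vertical leg: d = -15.234 mm → contributes +228 399 mm⁴
  horizontal leg (remainder): d = 22.266 mm → contributes +551 097 mm⁴
Total I = 779 495 mm⁴.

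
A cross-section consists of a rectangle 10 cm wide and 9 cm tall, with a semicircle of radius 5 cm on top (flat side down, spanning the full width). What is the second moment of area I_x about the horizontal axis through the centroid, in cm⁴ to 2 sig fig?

Split into non-overlapping primitives; take the origin at the lower-left of the bounding box.
Rectangular body: 10 × 9, A = 90 cm², y = 4.5 cm, Ī = 607.5 cm⁴.
Semicircular cap: semicircle r = 5, A = 39.27 cm², y = 11.12 cm, Ī = 68.6 cm⁴.
Centroid: ȳ = ΣA·y / ΣA = 6.512 cm.
Transfer each piece to the horizontal axis through the centroid using Ī + A·d² with d = y − 6.512:
  rectangular body: d = -2.012 cm → contributes +971.7 cm⁴
  semicircular cap: d = 4.61 cm → contributes +903.3 cm⁴
Total I = 1 875 cm⁴.

I_x ≈ 1900 cm⁴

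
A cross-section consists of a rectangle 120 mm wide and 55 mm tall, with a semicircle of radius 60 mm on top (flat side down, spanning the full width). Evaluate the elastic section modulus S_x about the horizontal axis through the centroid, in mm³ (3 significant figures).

S_x ≈ 1.84 × 10⁵ mm³

Break the section into simple shapes (no overlaps), measuring from the bottom-left corner of the bounding box.
Rectangular body: 120 × 55, A = 6 600 mm², y = 27.5 mm, Ī = 1 663 750 mm⁴.
Semicircular cap: semicircle r = 60, A = 5654.9 mm², y = 80.465 mm, Ī = 1 422 450 mm⁴.
Centroid: ȳ = ΣA·y / ΣA = 51.94 mm.
Transfer each piece to the horizontal axis through the centroid using Ī + A·d² with d = y − 51.94:
  rectangular body: d = -24.44 mm → contributes +5 606 017 mm⁴
  semicircular cap: d = 28.525 mm → contributes +6 023 613 mm⁴
Total I = 11 629 630 mm⁴.
Extreme fibre distance c = 63.06 mm; S = I/c = 184 422 mm³.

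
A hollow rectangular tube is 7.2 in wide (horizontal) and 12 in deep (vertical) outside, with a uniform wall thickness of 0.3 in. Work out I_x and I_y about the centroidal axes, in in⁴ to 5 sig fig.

I_x ≈ 221.95 in⁴, I_y ≈ 100.13 in⁴

Decompose the section into non-overlapping parts with the origin at the bottom-left of its bounding rectangle.
Outer rectangle: 7.2 × 12, A = 86.4 in², y = 6 in, Ī = 1036.8 in⁴.
Inner void (subtracted): 6.6 × 11.4, A = 75.24 in², y = 6 in, Ī = 814.8492 in⁴.
By symmetry the centroid is at mid-height, ȳ = 6 in.
All pieces are centred on the centroidal x-axis, so I = ΣĪ (holes subtracted) = 221.9508 in⁴.
Repeating about the centroidal y-axis gives I_y = 100.1268 in⁴.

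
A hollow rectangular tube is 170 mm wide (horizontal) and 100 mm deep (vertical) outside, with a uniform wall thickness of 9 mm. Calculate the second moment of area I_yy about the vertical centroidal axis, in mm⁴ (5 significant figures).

I_yy ≈ 1.6944 × 10⁷ mm⁴

Break the section into simple shapes (no overlaps), measuring from the bottom-left corner of the bounding box.
Outer rectangle: 170 × 100, A = 17 000 mm², x = 85 mm, Ī = 40 941 667 mm⁴.
Inner void (subtracted): 152 × 82, A = 12 464 mm², x = 85 mm, Ī = 23 997 355 mm⁴.
By symmetry the centroid is at mid-width, x̄ = 85 mm.
All pieces are centred on the vertical centroidal axis, so I = ΣĪ (holes subtracted) = 16 944 312 mm⁴.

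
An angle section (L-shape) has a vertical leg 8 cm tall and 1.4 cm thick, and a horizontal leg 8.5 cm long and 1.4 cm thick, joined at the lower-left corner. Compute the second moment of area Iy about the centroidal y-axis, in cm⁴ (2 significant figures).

Iy ≈ 140 cm⁴

Split into non-overlapping primitives; take the origin at the lower-left of the bounding box.
Vertical leg: 1.4 × 8, A = 11.2 cm², x = 0.7 cm, Ī = 1.829 cm⁴.
Horizontal leg (remainder): 7.1 × 1.4, A = 9.94 cm², x = 4.95 cm, Ī = 41.76 cm⁴.
Centroid: x̄ = ΣA·x / ΣA = 2.698 cm.
Transfer each piece to the centroidal y-axis using Ī + A·d² with d = x − 2.698:
  vertical leg: d = -1.998 cm → contributes +46.56 cm⁴
  horizontal leg (remainder): d = 2.252 cm → contributes +92.15 cm⁴
Total I = 138.7 cm⁴.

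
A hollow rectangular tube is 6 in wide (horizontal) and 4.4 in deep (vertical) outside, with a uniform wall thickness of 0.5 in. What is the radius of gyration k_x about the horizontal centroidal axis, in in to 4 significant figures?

Split into non-overlapping primitives; take the origin at the lower-left of the bounding box.
Outer rectangle: 6 × 4.4, A = 26.4 in², y = 2.2 in, Ī = 42.592 in⁴.
Inner void (subtracted): 5 × 3.4, A = 17 in², y = 2.2 in, Ī = 16.3767 in⁴.
By symmetry the centroid is at mid-height, ȳ = 2.2 in.
All pieces are centred on the horizontal centroidal axis, so I = ΣĪ (holes subtracted) = 26.2153 in⁴.
Radius of gyration: k = √(I/A) = √(26.2153 / 9.4) = 1.66999 in.

k_x ≈ 1.670 in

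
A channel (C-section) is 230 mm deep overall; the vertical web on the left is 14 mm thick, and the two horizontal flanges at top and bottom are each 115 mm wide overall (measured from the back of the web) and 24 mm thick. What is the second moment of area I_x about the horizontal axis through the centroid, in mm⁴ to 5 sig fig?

I_x ≈ 6.5860 × 10⁷ mm⁴

Split into non-overlapping primitives; take the origin at the lower-left of the bounding box.
Web: 14 × 230, A = 3 220 mm², y = 115 mm, Ī = 14 194 833 mm⁴.
Top flange (beyond web): 101 × 24, A = 2 424 mm², y = 218 mm, Ī = 116 352 mm⁴.
Bottom flange (beyond web): 101 × 24, A = 2 424 mm², y = 12 mm, Ī = 116 352 mm⁴.
By symmetry the centroid is at mid-height, ȳ = 115 mm.
Transfer each piece to the horizontal axis through the centroid using Ī + A·d² with d = y − 115:
  web: d = 0 mm → contributes +14 194 833 mm⁴
  top flange (beyond web): d = 103 mm → contributes +25 832 568 mm⁴
  bottom flange (beyond web): d = -103 mm → contributes +25 832 568 mm⁴
Total I = 65 859 969 mm⁴.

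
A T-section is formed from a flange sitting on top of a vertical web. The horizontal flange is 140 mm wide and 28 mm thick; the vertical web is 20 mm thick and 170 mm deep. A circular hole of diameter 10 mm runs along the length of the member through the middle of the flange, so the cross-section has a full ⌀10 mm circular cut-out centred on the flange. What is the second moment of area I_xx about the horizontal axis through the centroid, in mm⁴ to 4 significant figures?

Treat the section as a set of non-overlapping primitives; coordinates are from the bounding-box lower-left.
Flange: 140 × 28, A = 3 920 mm², y = 184 mm, Ī = 256 107 mm⁴.
Web: 20 × 170, A = 3 400 mm², y = 85 mm, Ī = 8 188 333 mm⁴.
Hole (subtracted): ⌀10, A = 78.5398 mm², y = 184 mm, Ī = 490.874 mm⁴.
Centroid: ȳ = ΣA·y / ΣA = 137.518 mm.
Transfer each piece to the horizontal axis through the centroid using Ī + A·d² with d = y − 137.518:
  flange: d = 46.4823 mm → contributes +8 725 689 mm⁴
  web: d = -52.5177 mm → contributes +17 565 890 mm⁴
  hole: d = 46.4823 mm → contributes −170 185 mm⁴
Total I = 26 121 394 mm⁴.

I_xx ≈ 2.612 × 10⁷ mm⁴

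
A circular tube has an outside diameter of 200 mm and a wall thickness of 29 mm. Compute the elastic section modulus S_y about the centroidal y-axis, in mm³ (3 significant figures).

Split into non-overlapping primitives; take the origin at the lower-left of the bounding box.
Outer circle: ⌀200, A = 31 416 mm², x = 100 mm, Ī = 78 539 816 mm⁴.
Bore (subtracted): ⌀142, A = 15 837 mm², x = 100 mm, Ī = 19 958 288 mm⁴.
By symmetry the centroid is at mid-width, x̄ = 100 mm.
All pieces are centred on the centroidal y-axis, so I = ΣĪ (holes subtracted) = 58 581 529 mm⁴.
Extreme fibre distance c = 100 mm; S = I/c = 585 815 mm³.

S_y ≈ 5.86 × 10⁵ mm³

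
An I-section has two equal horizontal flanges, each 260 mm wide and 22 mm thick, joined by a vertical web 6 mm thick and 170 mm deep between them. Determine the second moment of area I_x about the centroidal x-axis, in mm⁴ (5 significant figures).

Decompose the section into non-overlapping parts with the origin at the bottom-left of its bounding rectangle.
Bottom flange: 260 × 22, A = 5 720 mm², y = 11 mm, Ī = 230706.7 mm⁴.
Web: 6 × 170, A = 1 020 mm², y = 107 mm, Ī = 2 456 500 mm⁴.
Top flange: 260 × 22, A = 5 720 mm², y = 203 mm, Ī = 230706.7 mm⁴.
By symmetry the centroid is at mid-height, ȳ = 107 mm.
Transfer each piece to the centroidal x-axis using Ī + A·d² with d = y − 107:
  bottom flange: d = -96 mm → contributes +52 946 227 mm⁴
  web: d = 0 mm → contributes +2 456 500 mm⁴
  top flange: d = 96 mm → contributes +52 946 227 mm⁴
Total I = 108 348 953 mm⁴.

I_x ≈ 1.0835 × 10⁸ mm⁴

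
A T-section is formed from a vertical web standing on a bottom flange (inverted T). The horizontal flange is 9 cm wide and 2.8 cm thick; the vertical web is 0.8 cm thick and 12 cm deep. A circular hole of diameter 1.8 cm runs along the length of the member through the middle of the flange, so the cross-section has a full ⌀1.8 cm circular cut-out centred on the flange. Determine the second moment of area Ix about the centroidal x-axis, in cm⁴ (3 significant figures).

Ix ≈ 500 cm⁴

Treat the section as a set of non-overlapping primitives; coordinates are from the bounding-box lower-left.
Flange: 9 × 2.8, A = 25.2 cm², y = 1.4 cm, Ī = 16.464 cm⁴.
Web: 0.8 × 12, A = 9.6 cm², y = 8.8 cm, Ī = 115.2 cm⁴.
Hole (subtracted): ⌀1.8, A = 2.5447 cm², y = 1.4 cm, Ī = 0.5153 cm⁴.
Centroid: ȳ = ΣA·y / ΣA = 3.6024 cm.
Transfer each piece to the centroidal x-axis using Ī + A·d² with d = y − 3.6024:
  flange: d = -2.2024 cm → contributes +138.7 cm⁴
  web: d = 5.1976 cm → contributes +374.54 cm⁴
  hole: d = -2.2024 cm → contributes −12.859 cm⁴
Total I = 500.38 cm⁴.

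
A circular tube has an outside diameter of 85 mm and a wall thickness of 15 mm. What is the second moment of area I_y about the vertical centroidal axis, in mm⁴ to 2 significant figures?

I_y ≈ 2.1 × 10⁶ mm⁴

Split into non-overlapping primitives; take the origin at the lower-left of the bounding box.
Outer circle: ⌀85, A = 5 675 mm², x = 42.5 mm, Ī = 2 562 392 mm⁴.
Bore (subtracted): ⌀55, A = 2 376 mm², x = 42.5 mm, Ī = 449 180 mm⁴.
By symmetry the centroid is at mid-width, x̄ = 42.5 mm.
All pieces are centred on the vertical centroidal axis, so I = ΣĪ (holes subtracted) = 2 113 212 mm⁴.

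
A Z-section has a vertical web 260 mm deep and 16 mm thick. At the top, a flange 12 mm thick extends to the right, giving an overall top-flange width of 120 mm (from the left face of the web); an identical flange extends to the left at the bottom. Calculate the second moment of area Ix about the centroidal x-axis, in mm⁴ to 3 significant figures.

Ix ≈ 6.18 × 10⁷ mm⁴

Decompose the section into non-overlapping parts with the origin at the bottom-left of its bounding rectangle.
Web: 16 × 260, A = 4 160 mm², y = 130 mm, Ī = 23 434 667 mm⁴.
Top flange (beyond web): 104 × 12, A = 1 248 mm², y = 254 mm, Ī = 14 976 mm⁴.
Bottom flange (beyond web): 104 × 12, A = 1 248 mm², y = 6 mm, Ī = 14 976 mm⁴.
Centroid: ȳ = ΣA·y / ΣA = 130 mm.
Transfer each piece to the centroidal x-axis using Ī + A·d² with d = y − 130:
  web: d = 0 mm → contributes +23 434 667 mm⁴
  top flange (beyond web): d = 124 mm → contributes +19 204 224 mm⁴
  bottom flange (beyond web): d = -124 mm → contributes +19 204 224 mm⁴
Total I = 61 843 115 mm⁴.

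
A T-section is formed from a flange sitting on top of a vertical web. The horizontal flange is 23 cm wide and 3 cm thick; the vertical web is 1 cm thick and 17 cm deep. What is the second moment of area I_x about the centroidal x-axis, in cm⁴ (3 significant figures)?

I_x ≈ 1830 cm⁴

Treat the section as a set of non-overlapping primitives; coordinates are from the bounding-box lower-left.
Flange: 23 × 3, A = 69 cm², y = 18.5 cm, Ī = 51.75 cm⁴.
Web: 1 × 17, A = 17 cm², y = 8.5 cm, Ī = 409.42 cm⁴.
Centroid: ȳ = ΣA·y / ΣA = 16.523 cm.
Transfer each piece to the centroidal x-axis using Ī + A·d² with d = y − 16.523:
  flange: d = 1.9767 cm → contributes +321.37 cm⁴
  web: d = -8.0233 cm → contributes +1503.8 cm⁴
Total I = 1825.1 cm⁴.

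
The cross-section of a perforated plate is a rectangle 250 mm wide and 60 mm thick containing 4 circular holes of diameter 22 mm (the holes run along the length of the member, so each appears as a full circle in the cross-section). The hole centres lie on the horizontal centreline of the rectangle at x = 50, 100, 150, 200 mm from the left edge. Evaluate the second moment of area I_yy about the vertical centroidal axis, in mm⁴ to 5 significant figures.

Decompose the section into non-overlapping parts with the origin at the bottom-left of its bounding rectangle.
Plate: 250 × 60, A = 15 000 mm², x = 125 mm, Ī = 78 125 000 mm⁴.
Hole 1 (subtracted): ⌀22, A = 380.1327 mm², x = 50 mm, Ī = 11499.01 mm⁴.
Hole 2 (subtracted): ⌀22, A = 380.1327 mm², x = 100 mm, Ī = 11499.01 mm⁴.
Hole 3 (subtracted): ⌀22, A = 380.1327 mm², x = 150 mm, Ī = 11499.01 mm⁴.
Hole 4 (subtracted): ⌀22, A = 380.1327 mm², x = 200 mm, Ī = 11499.01 mm⁴.
By symmetry the centroid is at mid-width, x̄ = 125 mm.
Transfer each piece to the vertical centroidal axis using Ī + A·d² with d = x − 125:
  plate: d = 0 mm → contributes +78 125 000 mm⁴
  hole 1: d = -75 mm → contributes −2 149 746 mm⁴
  hole 2: d = -25 mm → contributes −249 082 mm⁴
  hole 3: d = 25 mm → contributes −249 082 mm⁴
  hole 4: d = 75 mm → contributes −2 149 746 mm⁴
Total I = 73 327 345 mm⁴.

I_yy ≈ 7.3327 × 10⁷ mm⁴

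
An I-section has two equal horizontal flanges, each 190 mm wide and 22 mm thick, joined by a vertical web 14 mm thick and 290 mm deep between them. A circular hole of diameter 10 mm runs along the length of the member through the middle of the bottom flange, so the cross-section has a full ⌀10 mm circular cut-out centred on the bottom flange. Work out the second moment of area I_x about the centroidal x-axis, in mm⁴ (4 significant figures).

Break the section into simple shapes (no overlaps), measuring from the bottom-left corner of the bounding box.
Bottom flange: 190 × 22, A = 4 180 mm², y = 11 mm, Ī = 168 593 mm⁴.
Web: 14 × 290, A = 4 060 mm², y = 167 mm, Ī = 28 453 833 mm⁴.
Top flange: 190 × 22, A = 4 180 mm², y = 323 mm, Ī = 168 593 mm⁴.
Hole (subtracted): ⌀10, A = 78.5398 mm², y = 11 mm, Ī = 490.874 mm⁴.
Centroid: ȳ = ΣA·y / ΣA = 167.993 mm.
Transfer each piece to the centroidal x-axis using Ī + A·d² with d = y − 167.993:
  bottom flange: d = -156.993 mm → contributes +103 191 922 mm⁴
  web: d = -0.992768 mm → contributes +28 457 835 mm⁴
  top flange: d = 155.007 mm → contributes +100 602 464 mm⁴
  hole: d = -156.993 mm → contributes −1 936 240 mm⁴
Total I = 230 315 981 mm⁴.

I_x ≈ 2.303 × 10⁸ mm⁴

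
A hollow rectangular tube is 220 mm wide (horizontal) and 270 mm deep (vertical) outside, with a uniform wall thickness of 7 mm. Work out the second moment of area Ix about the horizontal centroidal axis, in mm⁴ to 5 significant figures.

Break the section into simple shapes (no overlaps), measuring from the bottom-left corner of the bounding box.
Outer rectangle: 220 × 270, A = 59 400 mm², y = 135 mm, Ī = 360 855 000 mm⁴.
Inner void (subtracted): 206 × 256, A = 52 736 mm², y = 135 mm, Ī = 288 008 875 mm⁴.
By symmetry the centroid is at mid-height, ȳ = 135 mm.
All pieces are centred on the horizontal centroidal axis, so I = ΣĪ (holes subtracted) = 72 846 125 mm⁴.

Ix ≈ 7.2846 × 10⁷ mm⁴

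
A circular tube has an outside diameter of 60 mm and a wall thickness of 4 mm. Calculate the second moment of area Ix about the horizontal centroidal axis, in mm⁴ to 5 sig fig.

Ix ≈ 2.7726 × 10⁵ mm⁴

Split into non-overlapping primitives; take the origin at the lower-left of the bounding box.
Outer circle: ⌀60, A = 2827.433 mm², y = 30 mm, Ī = 636172.5 mm⁴.
Bore (subtracted): ⌀52, A = 2123.717 mm², y = 30 mm, Ī = 358908.1 mm⁴.
By symmetry the centroid is at mid-height, ȳ = 30 mm.
All pieces are centred on the horizontal centroidal axis, so I = ΣĪ (holes subtracted) = 277264.4 mm⁴.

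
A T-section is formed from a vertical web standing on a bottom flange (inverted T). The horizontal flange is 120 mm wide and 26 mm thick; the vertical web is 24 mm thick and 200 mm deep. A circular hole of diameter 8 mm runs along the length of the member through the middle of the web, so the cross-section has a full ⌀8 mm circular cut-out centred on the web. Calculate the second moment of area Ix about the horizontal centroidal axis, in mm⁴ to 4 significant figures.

Ix ≈ 4.022 × 10⁷ mm⁴

Decompose the section into non-overlapping parts with the origin at the bottom-left of its bounding rectangle.
Flange: 120 × 26, A = 3 120 mm², y = 13 mm, Ī = 175 760 mm⁴.
Web: 24 × 200, A = 4 800 mm², y = 126 mm, Ī = 16 000 000 mm⁴.
Hole (subtracted): ⌀8, A = 50.2655 mm², y = 126 mm, Ī = 201.062 mm⁴.
Centroid: ȳ = ΣA·y / ΣA = 81.2005 mm.
Transfer each piece to the horizontal centroidal axis using Ī + A·d² with d = y − 81.2005:
  flange: d = -68.2005 mm → contributes +14 687 851 mm⁴
  web: d = 44.7995 mm → contributes +25 633 568 mm⁴
  hole: d = 44.7995 mm → contributes −101 084 mm⁴
Total I = 40 220 335 mm⁴.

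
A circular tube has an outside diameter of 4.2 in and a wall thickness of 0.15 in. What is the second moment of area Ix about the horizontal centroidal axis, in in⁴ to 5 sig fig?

Decompose the section into non-overlapping parts with the origin at the bottom-left of its bounding rectangle.
Outer circle: ⌀4.2, A = 13.85442 in², y = 2.1 in, Ī = 15.2745 in⁴.
Bore (subtracted): ⌀3.9, A = 11.94591 in², y = 2.1 in, Ī = 11.35608 in⁴.
By symmetry the centroid is at mid-height, ȳ = 2.1 in.
All pieces are centred on the horizontal centroidal axis, so I = ΣĪ (holes subtracted) = 3.918425 in⁴.

Ix ≈ 3.9184 in⁴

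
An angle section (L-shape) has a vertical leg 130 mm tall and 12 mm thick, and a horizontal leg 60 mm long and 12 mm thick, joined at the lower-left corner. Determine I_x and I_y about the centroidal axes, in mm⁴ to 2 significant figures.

Split into non-overlapping primitives; take the origin at the lower-left of the bounding box.
Vertical leg: 12 × 130, A = 1 560 mm², y = 65 mm, Ī = 2 197 000 mm⁴.
Horizontal leg (remainder): 48 × 12, A = 576 mm², y = 6 mm, Ī = 6 912 mm⁴.
Centroid: ȳ = ΣA·y / ΣA = 49.09 mm.
Transfer each piece to the centroidal x-axis using Ī + A·d² with d = y − 49.09:
  vertical leg: d = 15.91 mm → contributes +2 591 885 mm⁴
  horizontal leg (remainder): d = -43.09 mm → contributes +1 076 393 mm⁴
Total I = 3 668 279 mm⁴.
For the y-axis: x̄ = 14.09 mm.
Repeating about the centroidal y-axis gives I_y = 507 919 mm⁴.

I_x ≈ 3.7 × 10⁶ mm⁴, I_y ≈ 5.1 × 10⁵ mm⁴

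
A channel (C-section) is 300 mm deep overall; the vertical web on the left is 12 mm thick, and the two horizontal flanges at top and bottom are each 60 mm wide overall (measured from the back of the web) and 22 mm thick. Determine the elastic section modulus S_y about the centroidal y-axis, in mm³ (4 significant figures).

S_y ≈ 3.838 × 10⁴ mm³

Break the section into simple shapes (no overlaps), measuring from the bottom-left corner of the bounding box.
Web: 12 × 300, A = 3 600 mm², x = 6 mm, Ī = 43 200 mm⁴.
Top flange (beyond web): 48 × 22, A = 1 056 mm², x = 36 mm, Ī = 202 752 mm⁴.
Bottom flange (beyond web): 48 × 22, A = 1 056 mm², x = 36 mm, Ī = 202 752 mm⁴.
Centroid: x̄ = ΣA·x / ΣA = 17.0924 mm.
Transfer each piece to the centroidal y-axis using Ī + A·d² with d = x − 17.0924:
  web: d = -11.0924 mm → contributes +486 152 mm⁴
  top flange (beyond web): d = 18.9076 mm → contributes +580 268 mm⁴
  bottom flange (beyond web): d = 18.9076 mm → contributes +580 268 mm⁴
Total I = 1 646 687 mm⁴.
Extreme fibre distance c = 42.9076 mm; S = I/c = 38377.6 mm³.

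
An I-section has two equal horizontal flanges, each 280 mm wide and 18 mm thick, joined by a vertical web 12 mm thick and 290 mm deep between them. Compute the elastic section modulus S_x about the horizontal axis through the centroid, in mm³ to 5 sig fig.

S_x ≈ 1.6179 × 10⁶ mm³

Treat the section as a set of non-overlapping primitives; coordinates are from the bounding-box lower-left.
Bottom flange: 280 × 18, A = 5 040 mm², y = 9 mm, Ī = 136 080 mm⁴.
Web: 12 × 290, A = 3 480 mm², y = 163 mm, Ī = 24 389 000 mm⁴.
Top flange: 280 × 18, A = 5 040 mm², y = 317 mm, Ī = 136 080 mm⁴.
By symmetry the centroid is at mid-height, ȳ = 163 mm.
Transfer each piece to the horizontal axis through the centroid using Ī + A·d² with d = y − 163:
  bottom flange: d = -154 mm → contributes +119 664 720 mm⁴
  web: d = 0 mm → contributes +24 389 000 mm⁴
  top flange: d = 154 mm → contributes +119 664 720 mm⁴
Total I = 263 718 440 mm⁴.
Extreme fibre distance c = 163 mm; S = I/c = 1 617 905 mm³.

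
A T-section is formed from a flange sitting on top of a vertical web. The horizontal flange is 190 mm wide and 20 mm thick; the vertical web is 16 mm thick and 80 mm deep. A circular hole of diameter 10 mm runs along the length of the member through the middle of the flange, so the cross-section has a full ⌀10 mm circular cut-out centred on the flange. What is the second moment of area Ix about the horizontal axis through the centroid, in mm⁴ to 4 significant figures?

Ix ≈ 3.190 × 10⁶ mm⁴

Decompose the section into non-overlapping parts with the origin at the bottom-left of its bounding rectangle.
Flange: 190 × 20, A = 3 800 mm², y = 90 mm, Ī = 126 667 mm⁴.
Web: 16 × 80, A = 1 280 mm², y = 40 mm, Ī = 682 667 mm⁴.
Hole (subtracted): ⌀10, A = 78.5398 mm², y = 90 mm, Ī = 490.874 mm⁴.
Centroid: ȳ = ΣA·y / ΣA = 77.2037 mm.
Transfer each piece to the horizontal axis through the centroid using Ī + A·d² with d = y − 77.2037:
  flange: d = 12.7963 mm → contributes +748 895 mm⁴
  web: d = -37.2037 mm → contributes +2 454 338 mm⁴
  hole: d = 12.7963 mm → contributes −13351.3 mm⁴
Total I = 3 189 882 mm⁴.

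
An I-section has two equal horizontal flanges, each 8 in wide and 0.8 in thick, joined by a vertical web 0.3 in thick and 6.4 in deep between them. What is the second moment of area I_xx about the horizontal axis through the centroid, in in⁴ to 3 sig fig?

Break the section into simple shapes (no overlaps), measuring from the bottom-left corner of the bounding box.
Bottom flange: 8 × 0.8, A = 6.4 in², y = 0.4 in, Ī = 0.34133 in⁴.
Web: 0.3 × 6.4, A = 1.92 in², y = 4 in, Ī = 6.5536 in⁴.
Top flange: 8 × 0.8, A = 6.4 in², y = 7.6 in, Ī = 0.34133 in⁴.
By symmetry the centroid is at mid-height, ȳ = 4 in.
Transfer each piece to the horizontal axis through the centroid using Ī + A·d² with d = y − 4:
  bottom flange: d = -3.6 in → contributes +83.285 in⁴
  web: d = 0 in → contributes +6.5536 in⁴
  top flange: d = 3.6 in → contributes +83.285 in⁴
Total I = 173.12 in⁴.

I_xx ≈ 173 in⁴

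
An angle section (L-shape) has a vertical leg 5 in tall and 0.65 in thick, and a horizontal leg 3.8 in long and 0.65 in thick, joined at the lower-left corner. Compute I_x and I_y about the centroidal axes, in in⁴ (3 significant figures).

I_x ≈ 12.8 in⁴, I_y ≈ 6.34 in⁴

Split into non-overlapping primitives; take the origin at the lower-left of the bounding box.
Vertical leg: 0.65 × 5, A = 3.25 in², y = 2.5 in, Ī = 6.7708 in⁴.
Horizontal leg (remainder): 3.15 × 0.65, A = 2.0475 in², y = 0.325 in, Ī = 0.072089 in⁴.
Centroid: ȳ = ΣA·y / ΣA = 1.6594 in.
Transfer each piece to the centroidal x-axis using Ī + A·d² with d = y − 1.6594:
  vertical leg: d = 0.84064 in → contributes +9.0676 in⁴
  horizontal leg (remainder): d = -1.3344 in → contributes +3.7177 in⁴
Total I = 12.785 in⁴.
For the y-axis: x̄ = 1.0594 in.
Repeating about the centroidal y-axis gives I_y = 6.3421 in⁴.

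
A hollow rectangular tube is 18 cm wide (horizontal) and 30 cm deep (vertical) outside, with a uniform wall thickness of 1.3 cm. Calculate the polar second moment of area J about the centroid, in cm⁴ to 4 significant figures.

Decompose the section into non-overlapping parts with the origin at the bottom-left of its bounding rectangle.
Outer rectangle: 18 × 30, A = 540 cm², y = 15 cm, Ī = 40 500 cm⁴.
Inner void (subtracted): 15.4 × 27.4, A = 421.96 cm², y = 15 cm, Ī = 26399.2 cm⁴.
By symmetry the centroid is at mid-height, ȳ = 15 cm.
All pieces are centred on the centroidal x-axis, so I = ΣĪ (holes subtracted) = 14100.8 cm⁴.
Repeating about the centroidal y-axis gives I_y = 6240.66 cm⁴.
Polar second moment: J = I_x + I_y = 20341.4 cm⁴.

J ≈ 2.034 × 10⁴ cm⁴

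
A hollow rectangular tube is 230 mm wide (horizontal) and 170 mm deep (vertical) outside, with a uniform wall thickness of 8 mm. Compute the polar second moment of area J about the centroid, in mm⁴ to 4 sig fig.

Split into non-overlapping primitives; take the origin at the lower-left of the bounding box.
Outer rectangle: 230 × 170, A = 39 100 mm², y = 85 mm, Ī = 94 165 833 mm⁴.
Inner void (subtracted): 214 × 154, A = 32 956 mm², y = 85 mm, Ī = 65 132 041 mm⁴.
By symmetry the centroid is at mid-height, ȳ = 85 mm.
All pieces are centred on the centroidal x-axis, so I = ΣĪ (holes subtracted) = 29 033 792 mm⁴.
Repeating about the centroidal y-axis gives I_y = 46 594 752 mm⁴.
Polar second moment: J = I_x + I_y = 75 628 544 mm⁴.

J ≈ 7.563 × 10⁷ mm⁴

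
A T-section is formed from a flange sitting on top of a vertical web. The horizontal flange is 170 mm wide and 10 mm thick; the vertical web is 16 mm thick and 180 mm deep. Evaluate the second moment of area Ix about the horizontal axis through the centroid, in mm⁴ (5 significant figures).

Treat the section as a set of non-overlapping primitives; coordinates are from the bounding-box lower-left.
Flange: 170 × 10, A = 1 700 mm², y = 185 mm, Ī = 14166.67 mm⁴.
Web: 16 × 180, A = 2 880 mm², y = 90 mm, Ī = 7 776 000 mm⁴.
Centroid: ȳ = ΣA·y / ΣA = 125.262 mm.
Transfer each piece to the horizontal axis through the centroid using Ī + A·d² with d = y − 125.262:
  flange: d = 59.73799 mm → contributes +6 080 834 mm⁴
  web: d = -35.26201 mm → contributes +11 357 019 mm⁴
Total I = 17 437 852 mm⁴.

Ix ≈ 1.7438 × 10⁷ mm⁴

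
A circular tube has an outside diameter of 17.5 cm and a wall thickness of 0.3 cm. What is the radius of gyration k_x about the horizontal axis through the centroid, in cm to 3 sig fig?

k_x ≈ 6.08 cm

Treat the section as a set of non-overlapping primitives; coordinates are from the bounding-box lower-left.
Outer circle: ⌀17.5, A = 240.53 cm², y = 8.75 cm, Ī = 4603.9 cm⁴.
Bore (subtracted): ⌀16.9, A = 224.32 cm², y = 8.75 cm, Ī = 4004.2 cm⁴.
By symmetry the centroid is at mid-height, ȳ = 8.75 cm.
All pieces are centred on the horizontal axis through the centroid, so I = ΣĪ (holes subtracted) = 599.65 cm⁴.
Radius of gyration: k = √(I/A) = √(599.65 / 16.211) = 6.082 cm.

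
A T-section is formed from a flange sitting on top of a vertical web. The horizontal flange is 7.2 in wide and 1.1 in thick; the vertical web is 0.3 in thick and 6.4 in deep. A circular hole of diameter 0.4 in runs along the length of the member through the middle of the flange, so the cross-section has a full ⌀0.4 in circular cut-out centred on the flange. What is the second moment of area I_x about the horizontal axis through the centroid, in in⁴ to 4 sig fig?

Decompose the section into non-overlapping parts with the origin at the bottom-left of its bounding rectangle.
Flange: 7.2 × 1.1, A = 7.92 in², y = 6.95 in, Ī = 0.7986 in⁴.
Web: 0.3 × 6.4, A = 1.92 in², y = 3.2 in, Ī = 6.5536 in⁴.
Hole (subtracted): ⌀0.4, A = 0.125664 in², y = 6.95 in, Ī = 0.00125664 in⁴.
Centroid: ȳ = ΣA·y / ΣA = 6.20883 in.
Transfer each piece to the horizontal axis through the centroid using Ī + A·d² with d = y − 6.20883:
  flange: d = 0.741173 in → contributes +5.14935 in⁴
  web: d = -3.00883 in → contributes +23.9354 in⁴
  hole: d = 0.741173 in → contributes −0.0702883 in⁴
Total I = 29.0145 in⁴.

I_x ≈ 29.01 in⁴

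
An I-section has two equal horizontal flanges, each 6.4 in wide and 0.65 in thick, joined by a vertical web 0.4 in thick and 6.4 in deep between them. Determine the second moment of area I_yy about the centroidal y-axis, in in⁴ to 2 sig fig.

Break the section into simple shapes (no overlaps), measuring from the bottom-left corner of the bounding box.
Bottom flange: 6.4 × 0.65, A = 4.16 in², x = 3.2 in, Ī = 14.2 in⁴.
Web: 0.4 × 6.4, A = 2.56 in², x = 3.2 in, Ī = 0.03413 in⁴.
Top flange: 6.4 × 0.65, A = 4.16 in², x = 3.2 in, Ī = 14.2 in⁴.
By symmetry the centroid is at mid-width, x̄ = 3.2 in.
All pieces are centred on the centroidal y-axis, so I = ΣĪ = 28.43 in⁴.

I_yy ≈ 28 in⁴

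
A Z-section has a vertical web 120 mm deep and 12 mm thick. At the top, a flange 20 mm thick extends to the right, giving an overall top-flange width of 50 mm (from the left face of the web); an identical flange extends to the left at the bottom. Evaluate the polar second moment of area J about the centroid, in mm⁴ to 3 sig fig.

Decompose the section into non-overlapping parts with the origin at the bottom-left of its bounding rectangle.
Web: 12 × 120, A = 1 440 mm², y = 60 mm, Ī = 1 728 000 mm⁴.
Top flange (beyond web): 38 × 20, A = 760 mm², y = 110 mm, Ī = 25 333 mm⁴.
Bottom flange (beyond web): 38 × 20, A = 760 mm², y = 10 mm, Ī = 25 333 mm⁴.
Centroid: ȳ = ΣA·y / ΣA = 60 mm.
Transfer each piece to the centroidal x-axis using Ī + A·d² with d = y − 60:
  web: d = 0 mm → contributes +1 728 000 mm⁴
  top flange (beyond web): d = 50 mm → contributes +1 925 333 mm⁴
  bottom flange (beyond web): d = -50 mm → contributes +1 925 333 mm⁴
Total I = 5 578 667 mm⁴.
For the y-axis: x̄ = 44 mm.
Repeating about the centroidal y-axis gives I_y = 1 150 187 mm⁴.
Polar second moment: J = I_x + I_y = 6 728 853 mm⁴.

J ≈ 6.73 × 10⁶ mm⁴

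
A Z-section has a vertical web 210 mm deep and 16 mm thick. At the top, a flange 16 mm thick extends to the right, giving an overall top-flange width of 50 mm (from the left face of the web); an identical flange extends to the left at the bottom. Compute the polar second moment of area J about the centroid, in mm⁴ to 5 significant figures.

Break the section into simple shapes (no overlaps), measuring from the bottom-left corner of the bounding box.
Web: 16 × 210, A = 3 360 mm², y = 105 mm, Ī = 12 348 000 mm⁴.
Top flange (beyond web): 34 × 16, A = 544 mm², y = 202 mm, Ī = 11605.33 mm⁴.
Bottom flange (beyond web): 34 × 16, A = 544 mm², y = 8 mm, Ī = 11605.33 mm⁴.
Centroid: ȳ = ΣA·y / ΣA = 105 mm.
Transfer each piece to the centroidal x-axis using Ī + A·d² with d = y − 105:
  web: d = 0 mm → contributes +12 348 000 mm⁴
  top flange (beyond web): d = 97 mm → contributes +5 130 101 mm⁴
  bottom flange (beyond web): d = -97 mm → contributes +5 130 101 mm⁴
Total I = 22 608 203 mm⁴.
For the y-axis: x̄ = 42 mm.
Repeating about the centroidal y-axis gives I_y = 856490.7 mm⁴.
Polar second moment: J = I_x + I_y = 23 464 693 mm⁴.

J ≈ 2.3465 × 10⁷ mm⁴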